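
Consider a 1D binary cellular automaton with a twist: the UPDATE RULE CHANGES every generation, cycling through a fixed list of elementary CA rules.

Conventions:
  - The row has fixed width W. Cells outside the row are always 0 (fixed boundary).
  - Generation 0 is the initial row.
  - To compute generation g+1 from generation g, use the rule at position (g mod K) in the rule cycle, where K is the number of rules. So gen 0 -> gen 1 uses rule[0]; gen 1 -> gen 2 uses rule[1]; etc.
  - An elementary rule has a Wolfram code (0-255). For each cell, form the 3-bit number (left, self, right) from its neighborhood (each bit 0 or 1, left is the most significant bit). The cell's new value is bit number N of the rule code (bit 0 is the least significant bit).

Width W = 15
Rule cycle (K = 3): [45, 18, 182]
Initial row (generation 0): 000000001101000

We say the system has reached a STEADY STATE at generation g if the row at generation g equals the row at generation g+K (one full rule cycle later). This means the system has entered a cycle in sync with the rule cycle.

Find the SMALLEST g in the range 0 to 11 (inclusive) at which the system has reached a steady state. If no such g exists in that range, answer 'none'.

Answer: 2

Derivation:
Gen 0: 000000001101000
Gen 1 (rule 45): 111111101011011
Gen 2 (rule 18): 000000000000000
Gen 3 (rule 182): 000000000000000
Gen 4 (rule 45): 111111111111111
Gen 5 (rule 18): 000000000000000
Gen 6 (rule 182): 000000000000000
Gen 7 (rule 45): 111111111111111
Gen 8 (rule 18): 000000000000000
Gen 9 (rule 182): 000000000000000
Gen 10 (rule 45): 111111111111111
Gen 11 (rule 18): 000000000000000
Gen 12 (rule 182): 000000000000000
Gen 13 (rule 45): 111111111111111
Gen 14 (rule 18): 000000000000000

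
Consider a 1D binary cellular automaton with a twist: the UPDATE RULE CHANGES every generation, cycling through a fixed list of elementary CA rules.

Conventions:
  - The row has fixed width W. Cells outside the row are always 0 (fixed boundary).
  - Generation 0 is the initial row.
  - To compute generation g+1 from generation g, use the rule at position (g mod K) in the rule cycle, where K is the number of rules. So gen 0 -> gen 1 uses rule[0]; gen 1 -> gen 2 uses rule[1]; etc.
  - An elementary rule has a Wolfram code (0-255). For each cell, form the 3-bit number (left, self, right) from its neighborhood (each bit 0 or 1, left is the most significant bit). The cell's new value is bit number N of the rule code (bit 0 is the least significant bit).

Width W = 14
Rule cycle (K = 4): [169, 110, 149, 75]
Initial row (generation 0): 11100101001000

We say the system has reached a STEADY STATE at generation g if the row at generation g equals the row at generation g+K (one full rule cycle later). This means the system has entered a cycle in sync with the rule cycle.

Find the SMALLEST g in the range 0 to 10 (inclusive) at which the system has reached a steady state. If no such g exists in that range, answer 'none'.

Gen 0: 11100101001000
Gen 1 (rule 169): 11000010000011
Gen 2 (rule 110): 11000110000111
Gen 3 (rule 149): 00110001110010
Gen 4 (rule 75): 11110111010100
Gen 5 (rule 169): 11101110101001
Gen 6 (rule 110): 10111011111011
Gen 7 (rule 149): 10010001110000
Gen 8 (rule 75): 00100111010111
Gen 9 (rule 169): 10000110101110
Gen 10 (rule 110): 10001111111010
Gen 11 (rule 149): 11100111110011
Gen 12 (rule 75): 10101100010111
Gen 13 (rule 169): 01011001001110
Gen 14 (rule 110): 11111011011010

Answer: none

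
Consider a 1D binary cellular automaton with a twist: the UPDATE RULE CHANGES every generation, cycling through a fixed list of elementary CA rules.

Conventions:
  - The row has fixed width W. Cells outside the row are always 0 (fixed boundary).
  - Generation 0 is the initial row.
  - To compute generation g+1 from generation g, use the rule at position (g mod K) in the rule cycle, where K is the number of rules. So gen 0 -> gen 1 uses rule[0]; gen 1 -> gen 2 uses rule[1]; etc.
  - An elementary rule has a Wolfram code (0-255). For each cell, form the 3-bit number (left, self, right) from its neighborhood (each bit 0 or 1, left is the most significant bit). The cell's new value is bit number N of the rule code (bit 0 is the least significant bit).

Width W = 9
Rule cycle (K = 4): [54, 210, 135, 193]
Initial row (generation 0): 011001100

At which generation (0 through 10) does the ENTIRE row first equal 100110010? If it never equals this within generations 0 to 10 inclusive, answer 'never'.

Gen 0: 011001100
Gen 1 (rule 54): 100110010
Gen 2 (rule 210): 011011101
Gen 3 (rule 135): 100001001
Gen 4 (rule 193): 001100000
Gen 5 (rule 54): 010010000
Gen 6 (rule 210): 101101000
Gen 7 (rule 135): 100001011
Gen 8 (rule 193): 001100001
Gen 9 (rule 54): 010010011
Gen 10 (rule 210): 101101101

Answer: 1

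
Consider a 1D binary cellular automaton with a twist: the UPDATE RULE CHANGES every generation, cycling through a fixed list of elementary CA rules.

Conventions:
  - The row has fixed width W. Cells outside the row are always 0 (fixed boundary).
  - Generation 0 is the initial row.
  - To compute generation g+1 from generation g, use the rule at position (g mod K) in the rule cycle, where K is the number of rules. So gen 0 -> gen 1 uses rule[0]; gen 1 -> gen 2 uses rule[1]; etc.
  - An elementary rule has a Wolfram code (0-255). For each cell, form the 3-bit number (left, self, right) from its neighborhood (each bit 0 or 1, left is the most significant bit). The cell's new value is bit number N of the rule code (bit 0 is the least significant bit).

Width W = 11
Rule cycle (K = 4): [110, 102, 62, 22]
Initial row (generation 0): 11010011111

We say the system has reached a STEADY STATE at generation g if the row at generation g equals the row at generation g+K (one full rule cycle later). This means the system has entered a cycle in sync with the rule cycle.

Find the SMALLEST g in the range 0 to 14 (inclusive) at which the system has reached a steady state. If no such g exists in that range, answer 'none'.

Gen 0: 11010011111
Gen 1 (rule 110): 11110110001
Gen 2 (rule 102): 00011010011
Gen 3 (rule 62): 00110111110
Gen 4 (rule 22): 01000000001
Gen 5 (rule 110): 11000000011
Gen 6 (rule 102): 01000000101
Gen 7 (rule 62): 11100001111
Gen 8 (rule 22): 00010010000
Gen 9 (rule 110): 00110110000
Gen 10 (rule 102): 01011010000
Gen 11 (rule 62): 11110111000
Gen 12 (rule 22): 00000000100
Gen 13 (rule 110): 00000001100
Gen 14 (rule 102): 00000010100
Gen 15 (rule 62): 00000111110
Gen 16 (rule 22): 00001000001
Gen 17 (rule 110): 00011000011
Gen 18 (rule 102): 00101000101

Answer: none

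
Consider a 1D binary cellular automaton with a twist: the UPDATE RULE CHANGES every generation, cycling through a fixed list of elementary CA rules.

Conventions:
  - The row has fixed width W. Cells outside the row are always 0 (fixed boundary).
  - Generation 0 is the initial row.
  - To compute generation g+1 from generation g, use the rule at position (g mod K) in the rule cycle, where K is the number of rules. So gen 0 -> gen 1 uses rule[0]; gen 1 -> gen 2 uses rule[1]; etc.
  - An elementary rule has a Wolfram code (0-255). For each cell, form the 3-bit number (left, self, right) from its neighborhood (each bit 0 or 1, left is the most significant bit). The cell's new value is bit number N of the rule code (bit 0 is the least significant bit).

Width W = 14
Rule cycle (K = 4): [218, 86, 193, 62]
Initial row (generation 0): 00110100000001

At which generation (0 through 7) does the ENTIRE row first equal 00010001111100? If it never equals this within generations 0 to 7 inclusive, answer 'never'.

Gen 0: 00110100000001
Gen 1 (rule 218): 01110010000010
Gen 2 (rule 86): 10011111000111
Gen 3 (rule 193): 00001111010011
Gen 4 (rule 62): 00011000111110
Gen 5 (rule 218): 00111101111111
Gen 6 (rule 86): 01000100000001
Gen 7 (rule 193): 00010001111100

Answer: 7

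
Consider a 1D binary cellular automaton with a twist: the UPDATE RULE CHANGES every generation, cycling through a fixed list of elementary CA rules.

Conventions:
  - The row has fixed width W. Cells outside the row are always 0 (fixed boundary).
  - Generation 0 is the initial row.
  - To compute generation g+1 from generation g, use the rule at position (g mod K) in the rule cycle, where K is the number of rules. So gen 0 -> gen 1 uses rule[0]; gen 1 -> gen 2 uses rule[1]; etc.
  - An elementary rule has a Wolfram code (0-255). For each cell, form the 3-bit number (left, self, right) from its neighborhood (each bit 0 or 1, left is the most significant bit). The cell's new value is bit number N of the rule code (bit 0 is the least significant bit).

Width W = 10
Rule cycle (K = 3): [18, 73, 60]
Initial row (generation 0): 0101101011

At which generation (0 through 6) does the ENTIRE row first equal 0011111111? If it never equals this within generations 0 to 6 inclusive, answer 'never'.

Answer: 2

Derivation:
Gen 0: 0101101011
Gen 1 (rule 18): 1000000000
Gen 2 (rule 73): 0011111111
Gen 3 (rule 60): 0010000000
Gen 4 (rule 18): 0101000000
Gen 5 (rule 73): 0000011111
Gen 6 (rule 60): 0000010000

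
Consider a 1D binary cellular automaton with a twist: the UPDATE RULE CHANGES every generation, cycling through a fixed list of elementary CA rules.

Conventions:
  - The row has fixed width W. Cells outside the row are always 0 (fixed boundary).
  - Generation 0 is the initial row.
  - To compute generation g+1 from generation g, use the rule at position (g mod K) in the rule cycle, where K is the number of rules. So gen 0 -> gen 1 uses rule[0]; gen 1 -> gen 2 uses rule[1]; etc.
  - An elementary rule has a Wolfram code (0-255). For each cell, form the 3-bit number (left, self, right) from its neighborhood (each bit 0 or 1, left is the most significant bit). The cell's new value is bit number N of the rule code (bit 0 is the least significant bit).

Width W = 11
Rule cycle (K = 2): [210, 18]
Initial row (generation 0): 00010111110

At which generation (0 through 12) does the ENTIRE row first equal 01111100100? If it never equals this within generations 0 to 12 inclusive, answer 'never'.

Answer: never

Derivation:
Gen 0: 00010111110
Gen 1 (rule 210): 00100011111
Gen 2 (rule 18): 01010100000
Gen 3 (rule 210): 10000010000
Gen 4 (rule 18): 01000101000
Gen 5 (rule 210): 10101000100
Gen 6 (rule 18): 00000101010
Gen 7 (rule 210): 00001000001
Gen 8 (rule 18): 00010100010
Gen 9 (rule 210): 00100010101
Gen 10 (rule 18): 01010100000
Gen 11 (rule 210): 10000010000
Gen 12 (rule 18): 01000101000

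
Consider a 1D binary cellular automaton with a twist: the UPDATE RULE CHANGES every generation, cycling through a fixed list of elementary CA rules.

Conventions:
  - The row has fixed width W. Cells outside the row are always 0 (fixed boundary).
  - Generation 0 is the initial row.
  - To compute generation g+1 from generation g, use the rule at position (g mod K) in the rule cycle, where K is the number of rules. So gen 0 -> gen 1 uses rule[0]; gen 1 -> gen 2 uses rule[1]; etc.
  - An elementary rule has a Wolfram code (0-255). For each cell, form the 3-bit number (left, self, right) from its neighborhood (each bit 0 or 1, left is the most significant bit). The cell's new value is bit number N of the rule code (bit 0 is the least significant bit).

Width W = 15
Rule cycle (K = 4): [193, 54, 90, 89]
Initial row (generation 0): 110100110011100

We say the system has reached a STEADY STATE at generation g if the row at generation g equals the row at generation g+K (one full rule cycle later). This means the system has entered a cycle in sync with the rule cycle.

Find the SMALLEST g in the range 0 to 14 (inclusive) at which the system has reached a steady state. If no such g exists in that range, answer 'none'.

Gen 0: 110100110011100
Gen 1 (rule 193): 010000010001101
Gen 2 (rule 54): 111000111010011
Gen 3 (rule 90): 101101101001111
Gen 4 (rule 89): 001101100101001
Gen 5 (rule 193): 100100100000000
Gen 6 (rule 54): 111111110000000
Gen 7 (rule 90): 100000011000000
Gen 8 (rule 89): 011111011111111
Gen 9 (rule 193): 001111001111111
Gen 10 (rule 54): 010000110000000
Gen 11 (rule 90): 101001111000000
Gen 12 (rule 89): 000101001111111
Gen 13 (rule 193): 110000000111111
Gen 14 (rule 54): 001000001000000
Gen 15 (rule 90): 010100010100000
Gen 16 (rule 89): 000011000011111
Gen 17 (rule 193): 111001011001111
Gen 18 (rule 54): 000111100110000

Answer: none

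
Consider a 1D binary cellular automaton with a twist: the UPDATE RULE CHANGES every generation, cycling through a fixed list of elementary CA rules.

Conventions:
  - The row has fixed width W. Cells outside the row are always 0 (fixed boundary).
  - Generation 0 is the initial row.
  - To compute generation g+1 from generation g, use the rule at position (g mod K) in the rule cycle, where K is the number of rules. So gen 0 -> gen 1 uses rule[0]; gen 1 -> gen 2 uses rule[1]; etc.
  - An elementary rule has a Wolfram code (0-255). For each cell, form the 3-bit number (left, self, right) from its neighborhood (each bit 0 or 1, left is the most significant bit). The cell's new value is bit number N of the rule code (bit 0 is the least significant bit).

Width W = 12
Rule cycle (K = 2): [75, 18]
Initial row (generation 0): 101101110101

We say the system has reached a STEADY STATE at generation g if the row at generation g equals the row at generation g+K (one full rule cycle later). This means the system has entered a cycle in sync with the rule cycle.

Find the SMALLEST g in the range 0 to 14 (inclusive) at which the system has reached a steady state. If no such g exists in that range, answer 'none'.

Gen 0: 101101110101
Gen 1 (rule 75): 001101010000
Gen 2 (rule 18): 010000001000
Gen 3 (rule 75): 100111110011
Gen 4 (rule 18): 011000001100
Gen 5 (rule 75): 111011111101
Gen 6 (rule 18): 000000000000
Gen 7 (rule 75): 111111111111
Gen 8 (rule 18): 000000000000
Gen 9 (rule 75): 111111111111
Gen 10 (rule 18): 000000000000
Gen 11 (rule 75): 111111111111
Gen 12 (rule 18): 000000000000
Gen 13 (rule 75): 111111111111
Gen 14 (rule 18): 000000000000
Gen 15 (rule 75): 111111111111
Gen 16 (rule 18): 000000000000

Answer: 6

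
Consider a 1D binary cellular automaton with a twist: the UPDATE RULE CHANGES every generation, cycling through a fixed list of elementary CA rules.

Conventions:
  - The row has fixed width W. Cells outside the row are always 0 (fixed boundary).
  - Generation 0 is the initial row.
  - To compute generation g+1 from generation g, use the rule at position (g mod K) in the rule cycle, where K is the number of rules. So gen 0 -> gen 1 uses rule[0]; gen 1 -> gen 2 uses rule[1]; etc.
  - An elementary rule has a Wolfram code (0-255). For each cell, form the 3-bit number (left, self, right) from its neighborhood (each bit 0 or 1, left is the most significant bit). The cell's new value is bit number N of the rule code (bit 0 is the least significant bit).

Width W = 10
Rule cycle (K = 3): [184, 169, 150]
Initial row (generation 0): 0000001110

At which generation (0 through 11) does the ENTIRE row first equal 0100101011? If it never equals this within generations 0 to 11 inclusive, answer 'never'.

Gen 0: 0000001110
Gen 1 (rule 184): 0000001101
Gen 2 (rule 169): 1111101010
Gen 3 (rule 150): 0111001011
Gen 4 (rule 184): 0110100110
Gen 5 (rule 169): 0101000100
Gen 6 (rule 150): 1101101110
Gen 7 (rule 184): 1011011101
Gen 8 (rule 169): 0110111010
Gen 9 (rule 150): 1000010011
Gen 10 (rule 184): 0100001010
Gen 11 (rule 169): 0001100100

Answer: never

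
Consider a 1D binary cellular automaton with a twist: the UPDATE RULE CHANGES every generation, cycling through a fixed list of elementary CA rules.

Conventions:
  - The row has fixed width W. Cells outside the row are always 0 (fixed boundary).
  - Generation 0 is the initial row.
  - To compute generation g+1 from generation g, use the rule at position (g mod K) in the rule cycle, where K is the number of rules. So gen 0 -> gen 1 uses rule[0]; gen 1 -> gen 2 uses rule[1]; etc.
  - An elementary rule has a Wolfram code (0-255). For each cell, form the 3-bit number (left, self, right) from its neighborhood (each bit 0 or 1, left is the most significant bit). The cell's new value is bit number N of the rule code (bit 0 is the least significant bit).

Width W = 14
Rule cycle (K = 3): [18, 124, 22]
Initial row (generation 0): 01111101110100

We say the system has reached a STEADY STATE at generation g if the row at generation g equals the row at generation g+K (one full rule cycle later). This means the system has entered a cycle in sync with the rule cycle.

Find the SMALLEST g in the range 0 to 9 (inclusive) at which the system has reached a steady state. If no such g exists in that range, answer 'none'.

Gen 0: 01111101110100
Gen 1 (rule 18): 10000000000010
Gen 2 (rule 124): 11000000000011
Gen 3 (rule 22): 00100000000100
Gen 4 (rule 18): 01010000001010
Gen 5 (rule 124): 01111000001111
Gen 6 (rule 22): 10000100010000
Gen 7 (rule 18): 01001010101000
Gen 8 (rule 124): 01101111111100
Gen 9 (rule 22): 10000000000010
Gen 10 (rule 18): 01000000000101
Gen 11 (rule 124): 01100000000111
Gen 12 (rule 22): 10010000001000

Answer: none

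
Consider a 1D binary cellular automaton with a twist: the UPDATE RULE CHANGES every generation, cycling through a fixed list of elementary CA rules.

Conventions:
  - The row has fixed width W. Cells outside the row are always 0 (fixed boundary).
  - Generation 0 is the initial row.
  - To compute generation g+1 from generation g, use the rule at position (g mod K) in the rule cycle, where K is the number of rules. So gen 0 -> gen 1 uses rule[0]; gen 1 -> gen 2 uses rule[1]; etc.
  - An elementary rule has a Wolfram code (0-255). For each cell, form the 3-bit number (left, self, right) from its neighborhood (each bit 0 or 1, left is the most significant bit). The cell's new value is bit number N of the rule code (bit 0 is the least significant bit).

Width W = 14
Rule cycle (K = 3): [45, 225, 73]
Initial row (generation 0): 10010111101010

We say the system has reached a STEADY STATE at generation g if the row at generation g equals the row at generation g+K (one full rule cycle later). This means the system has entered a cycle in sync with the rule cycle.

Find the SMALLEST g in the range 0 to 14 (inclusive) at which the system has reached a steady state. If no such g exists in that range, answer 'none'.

Answer: none

Derivation:
Gen 0: 10010111101010
Gen 1 (rule 45): 10011100011110
Gen 2 (rule 225): 00001101001110
Gen 3 (rule 73): 11101100001010
Gen 4 (rule 45): 10011001101110
Gen 5 (rule 225): 00001000110110
Gen 6 (rule 73): 11100010110110
Gen 7 (rule 45): 10001011101100
Gen 8 (rule 225): 00100101110101
Gen 9 (rule 73): 10000001010000
Gen 10 (rule 45): 10111101110111
Gen 11 (rule 225): 01011110111011
Gen 12 (rule 73): 00010010101011
Gen 13 (rule 45): 11010011111110
Gen 14 (rule 225): 01100001111110
Gen 15 (rule 73): 01101101000010
Gen 16 (rule 45): 01011011011010
Gen 17 (rule 225): 00101101101100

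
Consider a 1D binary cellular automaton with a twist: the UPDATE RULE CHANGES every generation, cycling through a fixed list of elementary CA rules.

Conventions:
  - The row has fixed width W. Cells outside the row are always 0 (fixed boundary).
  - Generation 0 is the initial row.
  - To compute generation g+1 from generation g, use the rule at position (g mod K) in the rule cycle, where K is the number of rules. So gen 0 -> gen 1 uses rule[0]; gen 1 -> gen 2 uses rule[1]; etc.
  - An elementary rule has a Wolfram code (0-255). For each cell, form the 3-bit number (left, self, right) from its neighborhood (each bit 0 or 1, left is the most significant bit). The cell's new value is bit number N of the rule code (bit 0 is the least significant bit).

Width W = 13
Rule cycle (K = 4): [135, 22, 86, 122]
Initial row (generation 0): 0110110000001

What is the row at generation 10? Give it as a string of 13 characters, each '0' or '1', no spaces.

Answer: 1000101110000

Derivation:
Gen 0: 0110110000001
Gen 1 (rule 135): 1000000111111
Gen 2 (rule 22): 1100001000000
Gen 3 (rule 86): 0110011100000
Gen 4 (rule 122): 1111110110000
Gen 5 (rule 135): 0111100000111
Gen 6 (rule 22): 1000010001000
Gen 7 (rule 86): 1100111011100
Gen 8 (rule 122): 1111101110110
Gen 9 (rule 135): 0111000100000
Gen 10 (rule 22): 1000101110000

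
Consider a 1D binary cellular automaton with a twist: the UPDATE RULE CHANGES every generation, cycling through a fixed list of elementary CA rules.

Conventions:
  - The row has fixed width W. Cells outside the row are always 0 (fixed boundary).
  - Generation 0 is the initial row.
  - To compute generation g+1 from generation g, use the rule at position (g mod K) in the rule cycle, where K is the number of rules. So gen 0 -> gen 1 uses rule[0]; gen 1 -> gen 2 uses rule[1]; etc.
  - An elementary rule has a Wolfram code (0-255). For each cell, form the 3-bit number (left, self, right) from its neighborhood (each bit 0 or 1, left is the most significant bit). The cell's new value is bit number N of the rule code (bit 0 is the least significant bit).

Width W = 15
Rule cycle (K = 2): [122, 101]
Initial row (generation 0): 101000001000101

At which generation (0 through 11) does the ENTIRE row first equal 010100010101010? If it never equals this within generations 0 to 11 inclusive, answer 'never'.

Gen 0: 101000001000101
Gen 1 (rule 122): 010100010101010
Gen 2 (rule 101): 011101011111110
Gen 3 (rule 122): 110110110000011
Gen 4 (rule 101): 011011010111001
Gen 5 (rule 122): 111111101101110
Gen 6 (rule 101): 000000110110010
Gen 7 (rule 122): 000001111111101
Gen 8 (rule 101): 111100000000111
Gen 9 (rule 122): 100110000001101
Gen 10 (rule 101): 100010111100111
Gen 11 (rule 122): 010101100111101

Answer: 1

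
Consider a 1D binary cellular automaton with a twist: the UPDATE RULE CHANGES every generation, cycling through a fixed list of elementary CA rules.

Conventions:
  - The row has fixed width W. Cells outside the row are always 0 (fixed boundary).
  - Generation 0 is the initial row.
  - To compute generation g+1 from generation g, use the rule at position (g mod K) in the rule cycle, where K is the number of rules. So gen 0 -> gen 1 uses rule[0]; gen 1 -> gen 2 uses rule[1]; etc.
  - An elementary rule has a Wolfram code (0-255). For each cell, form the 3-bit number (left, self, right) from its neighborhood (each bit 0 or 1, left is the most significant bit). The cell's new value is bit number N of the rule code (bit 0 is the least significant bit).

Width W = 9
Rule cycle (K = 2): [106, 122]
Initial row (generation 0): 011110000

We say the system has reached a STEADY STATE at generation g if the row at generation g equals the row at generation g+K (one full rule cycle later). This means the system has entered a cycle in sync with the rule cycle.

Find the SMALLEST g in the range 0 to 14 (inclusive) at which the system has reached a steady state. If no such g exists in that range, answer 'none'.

Gen 0: 011110000
Gen 1 (rule 106): 110010000
Gen 2 (rule 122): 111101000
Gen 3 (rule 106): 100110000
Gen 4 (rule 122): 011111000
Gen 5 (rule 106): 110001000
Gen 6 (rule 122): 111010100
Gen 7 (rule 106): 101101000
Gen 8 (rule 122): 011110100
Gen 9 (rule 106): 110011000
Gen 10 (rule 122): 111111100
Gen 11 (rule 106): 100000100
Gen 12 (rule 122): 010001010
Gen 13 (rule 106): 100010100
Gen 14 (rule 122): 010101010
Gen 15 (rule 106): 101010100
Gen 16 (rule 122): 010101010

Answer: 14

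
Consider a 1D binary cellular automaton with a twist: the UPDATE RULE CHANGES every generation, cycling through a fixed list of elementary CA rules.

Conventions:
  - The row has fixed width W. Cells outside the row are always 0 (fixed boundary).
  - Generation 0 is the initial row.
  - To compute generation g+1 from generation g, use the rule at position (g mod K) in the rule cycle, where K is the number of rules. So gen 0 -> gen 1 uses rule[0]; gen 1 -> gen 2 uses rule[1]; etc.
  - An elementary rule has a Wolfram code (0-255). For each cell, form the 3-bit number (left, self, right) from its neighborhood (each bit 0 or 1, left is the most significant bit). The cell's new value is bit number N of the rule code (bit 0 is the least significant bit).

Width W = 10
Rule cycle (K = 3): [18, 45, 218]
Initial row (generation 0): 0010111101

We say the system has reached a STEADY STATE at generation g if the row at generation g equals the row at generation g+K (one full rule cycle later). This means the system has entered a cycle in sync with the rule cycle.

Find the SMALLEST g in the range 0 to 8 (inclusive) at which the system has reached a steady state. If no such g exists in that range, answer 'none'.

Gen 0: 0010111101
Gen 1 (rule 18): 0100000000
Gen 2 (rule 45): 0101111111
Gen 3 (rule 218): 1001111111
Gen 4 (rule 18): 0110000000
Gen 5 (rule 45): 0100111111
Gen 6 (rule 218): 1011111111
Gen 7 (rule 18): 0000000000
Gen 8 (rule 45): 1111111111
Gen 9 (rule 218): 1111111111
Gen 10 (rule 18): 0000000000
Gen 11 (rule 45): 1111111111

Answer: 7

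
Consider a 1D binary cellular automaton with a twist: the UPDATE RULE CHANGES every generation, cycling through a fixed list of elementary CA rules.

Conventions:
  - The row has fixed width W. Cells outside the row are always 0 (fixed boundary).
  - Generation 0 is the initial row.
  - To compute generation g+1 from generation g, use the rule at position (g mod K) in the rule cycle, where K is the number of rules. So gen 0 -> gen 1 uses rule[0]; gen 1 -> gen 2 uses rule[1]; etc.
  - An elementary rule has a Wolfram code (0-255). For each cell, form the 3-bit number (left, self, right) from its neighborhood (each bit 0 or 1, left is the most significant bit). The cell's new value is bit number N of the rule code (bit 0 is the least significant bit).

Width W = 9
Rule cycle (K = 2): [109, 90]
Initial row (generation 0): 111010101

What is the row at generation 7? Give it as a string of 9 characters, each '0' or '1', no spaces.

Answer: 111111101

Derivation:
Gen 0: 111010101
Gen 1 (rule 109): 101111111
Gen 2 (rule 90): 001000001
Gen 3 (rule 109): 101011101
Gen 4 (rule 90): 000010100
Gen 5 (rule 109): 111011101
Gen 6 (rule 90): 101010100
Gen 7 (rule 109): 111111101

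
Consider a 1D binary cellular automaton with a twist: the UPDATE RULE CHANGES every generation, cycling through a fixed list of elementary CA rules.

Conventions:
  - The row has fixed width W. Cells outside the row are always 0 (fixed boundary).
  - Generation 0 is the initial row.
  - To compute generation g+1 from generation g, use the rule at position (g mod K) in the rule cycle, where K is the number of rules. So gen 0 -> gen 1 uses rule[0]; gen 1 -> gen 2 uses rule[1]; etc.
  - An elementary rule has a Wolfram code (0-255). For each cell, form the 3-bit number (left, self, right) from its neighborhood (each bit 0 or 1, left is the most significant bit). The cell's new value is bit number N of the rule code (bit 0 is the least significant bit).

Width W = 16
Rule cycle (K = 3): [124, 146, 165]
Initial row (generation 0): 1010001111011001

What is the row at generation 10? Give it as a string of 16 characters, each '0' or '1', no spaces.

Gen 0: 1010001111011001
Gen 1 (rule 124): 1111001001111101
Gen 2 (rule 146): 0110110110111000
Gen 3 (rule 165): 0001001001010011
Gen 4 (rule 124): 0001101101111011
Gen 5 (rule 146): 0010000000110000
Gen 6 (rule 165): 1010111110000111
Gen 7 (rule 124): 1111100011000101
Gen 8 (rule 146): 0111010100101000
Gen 9 (rule 165): 0010111100111011
Gen 10 (rule 124): 0011100110101111

Answer: 0011100110101111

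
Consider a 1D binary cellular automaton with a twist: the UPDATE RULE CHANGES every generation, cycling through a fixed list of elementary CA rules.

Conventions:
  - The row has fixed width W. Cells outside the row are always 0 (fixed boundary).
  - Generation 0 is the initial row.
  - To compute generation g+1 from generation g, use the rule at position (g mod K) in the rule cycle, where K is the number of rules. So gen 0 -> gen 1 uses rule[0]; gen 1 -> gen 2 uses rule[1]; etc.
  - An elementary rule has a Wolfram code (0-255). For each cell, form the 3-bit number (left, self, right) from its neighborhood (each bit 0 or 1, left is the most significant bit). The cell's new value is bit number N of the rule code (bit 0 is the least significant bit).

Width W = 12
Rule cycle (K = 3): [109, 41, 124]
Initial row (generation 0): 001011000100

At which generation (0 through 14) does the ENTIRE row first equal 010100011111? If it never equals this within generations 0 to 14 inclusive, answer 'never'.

Gen 0: 001011000100
Gen 1 (rule 109): 101111010101
Gen 2 (rule 41): 011000101010
Gen 3 (rule 124): 011100111111
Gen 4 (rule 109): 010100100001
Gen 5 (rule 41): 001000001100
Gen 6 (rule 124): 001100001110
Gen 7 (rule 109): 101101101010
Gen 8 (rule 41): 011011010100
Gen 9 (rule 124): 011111111110
Gen 10 (rule 109): 010000000010
Gen 11 (rule 41): 000111111000
Gen 12 (rule 124): 000100001100
Gen 13 (rule 109): 110101101101
Gen 14 (rule 41): 101011011010

Answer: never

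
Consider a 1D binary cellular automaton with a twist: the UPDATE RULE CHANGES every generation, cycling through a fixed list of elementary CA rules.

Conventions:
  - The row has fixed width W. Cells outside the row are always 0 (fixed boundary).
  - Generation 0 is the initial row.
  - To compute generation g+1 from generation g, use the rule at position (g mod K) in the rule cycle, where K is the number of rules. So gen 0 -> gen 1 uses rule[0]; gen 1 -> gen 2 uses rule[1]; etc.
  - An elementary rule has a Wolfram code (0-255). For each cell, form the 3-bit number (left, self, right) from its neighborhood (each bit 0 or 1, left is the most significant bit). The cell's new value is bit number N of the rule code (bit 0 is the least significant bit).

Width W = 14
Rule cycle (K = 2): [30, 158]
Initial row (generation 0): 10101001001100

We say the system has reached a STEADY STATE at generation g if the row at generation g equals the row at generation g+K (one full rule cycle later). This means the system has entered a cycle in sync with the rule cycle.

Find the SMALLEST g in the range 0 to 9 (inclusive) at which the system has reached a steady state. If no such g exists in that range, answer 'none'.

Gen 0: 10101001001100
Gen 1 (rule 30): 10101111111010
Gen 2 (rule 158): 10101111110011
Gen 3 (rule 30): 10101000001110
Gen 4 (rule 158): 10101100011101
Gen 5 (rule 30): 10101010110001
Gen 6 (rule 158): 10101010101011
Gen 7 (rule 30): 10101010101010
Gen 8 (rule 158): 10101010101011
Gen 9 (rule 30): 10101010101010
Gen 10 (rule 158): 10101010101011
Gen 11 (rule 30): 10101010101010

Answer: 6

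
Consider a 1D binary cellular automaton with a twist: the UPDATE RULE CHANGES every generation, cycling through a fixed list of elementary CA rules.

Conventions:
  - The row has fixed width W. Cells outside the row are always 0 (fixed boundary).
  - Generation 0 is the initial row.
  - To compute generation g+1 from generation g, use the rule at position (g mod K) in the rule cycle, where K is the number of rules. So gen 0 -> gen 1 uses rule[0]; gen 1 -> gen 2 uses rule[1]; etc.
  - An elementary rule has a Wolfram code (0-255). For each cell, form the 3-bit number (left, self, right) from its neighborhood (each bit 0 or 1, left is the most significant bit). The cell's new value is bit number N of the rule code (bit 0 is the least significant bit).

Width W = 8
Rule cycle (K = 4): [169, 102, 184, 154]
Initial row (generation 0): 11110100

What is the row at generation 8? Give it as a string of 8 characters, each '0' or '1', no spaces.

Answer: 00011000

Derivation:
Gen 0: 11110100
Gen 1 (rule 169): 11101001
Gen 2 (rule 102): 00111011
Gen 3 (rule 184): 00110110
Gen 4 (rule 154): 01100101
Gen 5 (rule 169): 01000010
Gen 6 (rule 102): 11000110
Gen 7 (rule 184): 10100101
Gen 8 (rule 154): 00011000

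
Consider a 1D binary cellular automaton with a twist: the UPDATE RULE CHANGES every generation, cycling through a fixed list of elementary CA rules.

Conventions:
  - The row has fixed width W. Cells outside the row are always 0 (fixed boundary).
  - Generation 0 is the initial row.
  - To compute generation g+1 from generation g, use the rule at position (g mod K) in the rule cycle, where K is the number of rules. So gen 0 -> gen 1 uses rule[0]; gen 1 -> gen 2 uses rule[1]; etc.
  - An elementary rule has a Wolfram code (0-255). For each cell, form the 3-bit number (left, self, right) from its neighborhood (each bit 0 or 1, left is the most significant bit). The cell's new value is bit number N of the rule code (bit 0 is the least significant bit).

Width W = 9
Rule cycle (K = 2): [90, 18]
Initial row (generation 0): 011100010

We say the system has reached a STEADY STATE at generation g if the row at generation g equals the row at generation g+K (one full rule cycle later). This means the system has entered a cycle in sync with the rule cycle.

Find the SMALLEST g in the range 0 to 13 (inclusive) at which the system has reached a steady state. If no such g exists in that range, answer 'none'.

Answer: 2

Derivation:
Gen 0: 011100010
Gen 1 (rule 90): 110110101
Gen 2 (rule 18): 000000000
Gen 3 (rule 90): 000000000
Gen 4 (rule 18): 000000000
Gen 5 (rule 90): 000000000
Gen 6 (rule 18): 000000000
Gen 7 (rule 90): 000000000
Gen 8 (rule 18): 000000000
Gen 9 (rule 90): 000000000
Gen 10 (rule 18): 000000000
Gen 11 (rule 90): 000000000
Gen 12 (rule 18): 000000000
Gen 13 (rule 90): 000000000
Gen 14 (rule 18): 000000000
Gen 15 (rule 90): 000000000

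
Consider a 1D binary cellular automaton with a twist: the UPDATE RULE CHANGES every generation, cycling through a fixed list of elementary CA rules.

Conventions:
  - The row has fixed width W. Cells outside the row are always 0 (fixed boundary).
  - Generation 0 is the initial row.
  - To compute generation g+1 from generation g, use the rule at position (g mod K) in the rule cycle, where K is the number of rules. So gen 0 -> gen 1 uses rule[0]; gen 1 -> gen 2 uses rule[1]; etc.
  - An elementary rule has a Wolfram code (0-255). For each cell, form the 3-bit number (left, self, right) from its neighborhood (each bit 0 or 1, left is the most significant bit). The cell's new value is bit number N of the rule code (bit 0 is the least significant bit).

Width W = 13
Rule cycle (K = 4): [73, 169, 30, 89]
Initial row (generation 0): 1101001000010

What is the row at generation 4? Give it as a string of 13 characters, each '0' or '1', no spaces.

Gen 0: 1101001000010
Gen 1 (rule 73): 1100000011000
Gen 2 (rule 169): 1001111010011
Gen 3 (rule 30): 1111000011110
Gen 4 (rule 89): 1001111010011

Answer: 1001111010011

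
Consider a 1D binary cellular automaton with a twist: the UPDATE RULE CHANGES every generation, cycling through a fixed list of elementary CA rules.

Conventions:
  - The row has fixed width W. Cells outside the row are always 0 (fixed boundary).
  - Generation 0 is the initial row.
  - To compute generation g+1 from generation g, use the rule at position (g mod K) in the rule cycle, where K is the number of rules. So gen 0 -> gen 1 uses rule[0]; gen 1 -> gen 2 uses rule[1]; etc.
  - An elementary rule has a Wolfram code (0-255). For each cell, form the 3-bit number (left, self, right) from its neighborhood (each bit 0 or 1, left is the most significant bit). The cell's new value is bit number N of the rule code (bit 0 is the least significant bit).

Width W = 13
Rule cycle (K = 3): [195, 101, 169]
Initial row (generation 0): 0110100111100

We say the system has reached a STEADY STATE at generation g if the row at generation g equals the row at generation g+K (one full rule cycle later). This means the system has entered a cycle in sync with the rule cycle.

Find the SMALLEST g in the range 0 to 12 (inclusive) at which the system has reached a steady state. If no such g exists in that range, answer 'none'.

Gen 0: 0110100111100
Gen 1 (rule 195): 1010001011101
Gen 2 (rule 101): 1110101100111
Gen 3 (rule 169): 1101011000110
Gen 4 (rule 195): 0100001011010
Gen 5 (rule 101): 0101101101110
Gen 6 (rule 169): 0011011011100
Gen 7 (rule 195): 1101001001101
Gen 8 (rule 101): 0111001000111
Gen 9 (rule 169): 0110000010110
Gen 10 (rule 195): 1010111100010
Gen 11 (rule 101): 1111000101010
Gen 12 (rule 169): 1110010010100
Gen 13 (rule 195): 0110100100001
Gen 14 (rule 101): 0011100101101
Gen 15 (rule 169): 1011000011010

Answer: none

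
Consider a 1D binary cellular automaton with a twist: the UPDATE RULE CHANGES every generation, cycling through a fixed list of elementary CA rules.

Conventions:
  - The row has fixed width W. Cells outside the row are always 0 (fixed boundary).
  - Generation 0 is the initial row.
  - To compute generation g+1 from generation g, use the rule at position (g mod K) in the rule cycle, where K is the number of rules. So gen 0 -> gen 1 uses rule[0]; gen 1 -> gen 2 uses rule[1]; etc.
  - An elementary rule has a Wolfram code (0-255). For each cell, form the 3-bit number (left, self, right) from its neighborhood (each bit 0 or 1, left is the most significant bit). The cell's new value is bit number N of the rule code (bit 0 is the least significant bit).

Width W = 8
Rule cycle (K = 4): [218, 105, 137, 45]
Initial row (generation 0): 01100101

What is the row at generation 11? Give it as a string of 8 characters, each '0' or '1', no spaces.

Answer: 11010011

Derivation:
Gen 0: 01100101
Gen 1 (rule 218): 11111000
Gen 2 (rule 105): 10001011
Gen 3 (rule 137): 00100010
Gen 4 (rule 45): 10101010
Gen 5 (rule 218): 00000001
Gen 6 (rule 105): 11111100
Gen 7 (rule 137): 11111001
Gen 8 (rule 45): 10000001
Gen 9 (rule 218): 01000010
Gen 10 (rule 105): 00011000
Gen 11 (rule 137): 11010011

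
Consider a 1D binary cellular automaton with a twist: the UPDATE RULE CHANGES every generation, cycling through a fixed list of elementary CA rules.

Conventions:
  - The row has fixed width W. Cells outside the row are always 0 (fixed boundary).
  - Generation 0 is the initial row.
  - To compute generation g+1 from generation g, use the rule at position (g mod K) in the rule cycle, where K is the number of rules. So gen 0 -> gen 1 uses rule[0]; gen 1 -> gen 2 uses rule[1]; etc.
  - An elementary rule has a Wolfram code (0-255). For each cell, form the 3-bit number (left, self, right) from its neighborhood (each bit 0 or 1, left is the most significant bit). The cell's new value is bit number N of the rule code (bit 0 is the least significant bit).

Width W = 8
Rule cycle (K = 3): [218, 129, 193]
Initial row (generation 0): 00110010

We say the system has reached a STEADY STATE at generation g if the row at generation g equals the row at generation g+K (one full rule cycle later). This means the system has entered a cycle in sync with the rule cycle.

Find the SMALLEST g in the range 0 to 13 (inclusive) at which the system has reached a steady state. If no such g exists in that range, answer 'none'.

Gen 0: 00110010
Gen 1 (rule 218): 01111101
Gen 2 (rule 129): 00111000
Gen 3 (rule 193): 10011011
Gen 4 (rule 218): 01111011
Gen 5 (rule 129): 00110000
Gen 6 (rule 193): 10010111
Gen 7 (rule 218): 01100111
Gen 8 (rule 129): 00000010
Gen 9 (rule 193): 11111000
Gen 10 (rule 218): 11111100
Gen 11 (rule 129): 01111001
Gen 12 (rule 193): 00111000
Gen 13 (rule 218): 01111100
Gen 14 (rule 129): 00111001
Gen 15 (rule 193): 10011000
Gen 16 (rule 218): 01111100

Answer: 13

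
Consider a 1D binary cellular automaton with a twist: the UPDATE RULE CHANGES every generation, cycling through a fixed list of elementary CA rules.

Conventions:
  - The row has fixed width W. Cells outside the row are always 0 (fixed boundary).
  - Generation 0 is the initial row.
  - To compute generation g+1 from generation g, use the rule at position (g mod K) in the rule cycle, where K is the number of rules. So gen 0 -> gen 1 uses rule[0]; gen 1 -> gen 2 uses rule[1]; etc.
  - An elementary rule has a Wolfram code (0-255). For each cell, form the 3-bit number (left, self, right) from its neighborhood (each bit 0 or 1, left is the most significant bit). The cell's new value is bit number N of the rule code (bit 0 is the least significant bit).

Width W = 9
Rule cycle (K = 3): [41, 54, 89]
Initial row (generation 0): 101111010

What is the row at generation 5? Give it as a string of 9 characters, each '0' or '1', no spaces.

Gen 0: 101111010
Gen 1 (rule 41): 011000100
Gen 2 (rule 54): 100101110
Gen 3 (rule 89): 010001011
Gen 4 (rule 41): 000100110
Gen 5 (rule 54): 001111001

Answer: 001111001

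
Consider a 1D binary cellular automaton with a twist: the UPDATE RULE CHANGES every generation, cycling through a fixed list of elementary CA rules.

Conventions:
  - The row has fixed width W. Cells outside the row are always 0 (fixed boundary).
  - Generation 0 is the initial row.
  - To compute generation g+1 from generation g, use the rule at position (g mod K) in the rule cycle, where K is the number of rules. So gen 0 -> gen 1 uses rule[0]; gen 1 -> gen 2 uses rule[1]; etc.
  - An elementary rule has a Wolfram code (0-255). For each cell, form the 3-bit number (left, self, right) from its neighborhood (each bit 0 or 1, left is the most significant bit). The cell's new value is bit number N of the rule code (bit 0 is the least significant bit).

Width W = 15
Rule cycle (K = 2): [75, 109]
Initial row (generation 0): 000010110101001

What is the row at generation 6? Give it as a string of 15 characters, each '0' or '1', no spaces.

Gen 0: 000010110101001
Gen 1 (rule 75): 111100110000010
Gen 2 (rule 109): 100100110111010
Gen 3 (rule 75): 001001110101000
Gen 4 (rule 109): 101001011111011
Gen 5 (rule 75): 000010010001011
Gen 6 (rule 109): 111010010101111

Answer: 111010010101111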